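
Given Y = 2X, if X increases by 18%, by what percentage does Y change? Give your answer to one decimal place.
18.0%

For Y = 2X:
If X → X(1 + 0.18)
Then Y → Y · (1 + 0.18)^1
     = Y · 1.1800

Percentage change = ((1 + 0.18)^1 − 1) × 100% = 18.0%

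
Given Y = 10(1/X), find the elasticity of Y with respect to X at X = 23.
Elasticity = -1

Elasticity = (dY/dX) · (X/Y)

dY/dX = -10/X²
At X = 23: dY/dX = -10/529, Y = 10/23

Elasticity = (-10/529) · (23 / (10/23)) = -1

Interpretation: for a small percentage change in X, the percentage change in Y is approximately -1.00 times as large.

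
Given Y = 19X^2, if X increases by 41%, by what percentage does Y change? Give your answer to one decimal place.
98.8%

For Y = 19X^2:
If X → X(1 + 0.41)
Then Y → Y · (1 + 0.41)^2
     = Y · 1.9881

Percentage change = ((1 + 0.41)^2 − 1) × 100% ≈ 98.8%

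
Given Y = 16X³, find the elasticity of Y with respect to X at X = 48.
Elasticity = 3

Elasticity = (dY/dX) · (X/Y)

dY/dX = 48·X²
At X = 48: dY/dX = 110592, Y = 1769472

Elasticity = 110592 · (48 / 1769472) = 3

Interpretation: for a small percentage change in X, the percentage change in Y is approximately 3.00 times as large.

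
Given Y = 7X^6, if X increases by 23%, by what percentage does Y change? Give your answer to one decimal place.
246.3%

For Y = 7X^6:
If X → X(1 + 0.23)
Then Y → Y · (1 + 0.23)^6
     ≈ Y · 3.4628

Percentage change = ((1 + 0.23)^6 − 1) × 100% ≈ 246.3%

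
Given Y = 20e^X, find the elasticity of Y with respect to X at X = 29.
Elasticity = 29

Elasticity = (dY/dX) · (X/Y)

dY/dX = 20·e^X
At X = 29: dY/dX = 20·e^29, Y = 20·e^29

Elasticity = (20·e^29) · (29 / (20·e^29)) = 29

Interpretation: for a small percentage change in X, the percentage change in Y is approximately 29.00 times as large.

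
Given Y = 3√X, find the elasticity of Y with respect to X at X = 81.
Elasticity = 1/2

Elasticity = (dY/dX) · (X/Y)

dY/dX = 3/(2·√X)
At X = 81: dY/dX = 1/6, Y = 27

Elasticity = (1/6) · (81 / 27) = 1/2

Interpretation: for a small percentage change in X, the percentage change in Y is approximately 0.50 times as large.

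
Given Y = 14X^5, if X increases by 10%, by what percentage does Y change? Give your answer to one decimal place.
61.1%

For Y = 14X^5:
If X → X(1 + 0.1)
Then Y → Y · (1 + 0.1)^5
     ≈ Y · 1.6105

Percentage change = ((1 + 0.1)^5 − 1) × 100% ≈ 61.1%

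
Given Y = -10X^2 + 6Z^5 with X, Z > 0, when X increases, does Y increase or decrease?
Y decreases

Taking the partial derivative:
∂Y/∂X = -20X

∂Y/∂X = -20X < 0 (assuming positive values)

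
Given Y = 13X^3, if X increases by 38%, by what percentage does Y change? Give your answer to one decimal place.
162.8%

For Y = 13X^3:
If X → X(1 + 0.38)
Then Y → Y · (1 + 0.38)^3
     ≈ Y · 2.6281

Percentage change = ((1 + 0.38)^3 − 1) × 100% ≈ 162.8%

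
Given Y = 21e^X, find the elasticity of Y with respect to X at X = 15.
Elasticity = 15

Elasticity = (dY/dX) · (X/Y)

dY/dX = 21·e^X
At X = 15: dY/dX = 21·e^15, Y = 21·e^15

Elasticity = (21·e^15) · (15 / (21·e^15)) = 15

Interpretation: for a small percentage change in X, the percentage change in Y is approximately 15.00 times as large.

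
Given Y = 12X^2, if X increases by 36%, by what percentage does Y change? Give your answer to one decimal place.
85.0%

For Y = 12X^2:
If X → X(1 + 0.36)
Then Y → Y · (1 + 0.36)^2
     = Y · 1.8496

Percentage change = ((1 + 0.36)^2 − 1) × 100% ≈ 85.0%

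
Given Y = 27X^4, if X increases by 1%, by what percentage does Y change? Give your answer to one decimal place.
4.1%

For Y = 27X^4:
If X → X(1 + 0.01)
Then Y → Y · (1 + 0.01)^4
     ≈ Y · 1.0406

Percentage change = ((1 + 0.01)^4 − 1) × 100% ≈ 4.1%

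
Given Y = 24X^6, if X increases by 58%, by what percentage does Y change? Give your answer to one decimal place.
1455.8%

For Y = 24X^6:
If X → X(1 + 0.58)
Then Y → Y · (1 + 0.58)^6
     ≈ Y · 15.5576

Percentage change = ((1 + 0.58)^6 − 1) × 100% ≈ 1455.8%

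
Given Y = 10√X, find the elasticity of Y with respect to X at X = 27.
Elasticity = 1/2

Elasticity = (dY/dX) · (X/Y)

dY/dX = 5/√X
At X = 27: dY/dX = 5·√3/9, Y = 30·√3

Elasticity = (5·√3/9) · (27 / (30·√3)) = 1/2

Interpretation: for a small percentage change in X, the percentage change in Y is approximately 0.50 times as large.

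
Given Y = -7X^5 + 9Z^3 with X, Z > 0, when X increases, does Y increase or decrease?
Y decreases

Taking the partial derivative:
∂Y/∂X = -35X^4

∂Y/∂X = -35X^4 < 0 (assuming positive values)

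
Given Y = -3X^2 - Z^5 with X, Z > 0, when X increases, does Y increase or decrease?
Y decreases

Taking the partial derivative:
∂Y/∂X = -6X

∂Y/∂X = -6X < 0 (assuming positive values)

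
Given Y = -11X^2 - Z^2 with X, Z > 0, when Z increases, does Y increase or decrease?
Y decreases

Taking the partial derivative:
∂Y/∂Z = -2Z

∂Y/∂Z = -2Z < 0 (assuming positive values)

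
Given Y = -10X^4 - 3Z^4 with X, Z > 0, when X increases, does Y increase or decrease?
Y decreases

Taking the partial derivative:
∂Y/∂X = -40X^3

∂Y/∂X = -40X^3 < 0 (assuming positive values)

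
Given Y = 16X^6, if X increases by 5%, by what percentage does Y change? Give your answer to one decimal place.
34.0%

For Y = 16X^6:
If X → X(1 + 0.05)
Then Y → Y · (1 + 0.05)^6
     ≈ Y · 1.3401

Percentage change = ((1 + 0.05)^6 − 1) × 100% ≈ 34.0%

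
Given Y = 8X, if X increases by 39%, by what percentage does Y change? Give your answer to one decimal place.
39.0%

For Y = 8X:
If X → X(1 + 0.39)
Then Y → Y · (1 + 0.39)^1
     = Y · 1.3900

Percentage change = ((1 + 0.39)^1 − 1) × 100% = 39.0%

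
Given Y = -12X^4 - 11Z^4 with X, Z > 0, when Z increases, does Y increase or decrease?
Y decreases

Taking the partial derivative:
∂Y/∂Z = -44Z^3

∂Y/∂Z = -44Z^3 < 0 (assuming positive values)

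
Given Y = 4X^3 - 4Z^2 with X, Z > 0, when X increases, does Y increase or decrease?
Y increases

Taking the partial derivative:
∂Y/∂X = 12X^2

∂Y/∂X = 12X^2 > 0 (assuming positive values)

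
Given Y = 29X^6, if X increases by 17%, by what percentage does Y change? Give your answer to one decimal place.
156.5%

For Y = 29X^6:
If X → X(1 + 0.17)
Then Y → Y · (1 + 0.17)^6
     ≈ Y · 2.5652

Percentage change = ((1 + 0.17)^6 − 1) × 100% ≈ 156.5%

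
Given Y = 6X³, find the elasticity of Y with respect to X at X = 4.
Elasticity = 3

Elasticity = (dY/dX) · (X/Y)

dY/dX = 18·X²
At X = 4: dY/dX = 288, Y = 384

Elasticity = 288 · (4 / 384) = 3

Interpretation: for a small percentage change in X, the percentage change in Y is approximately 3.00 times as large.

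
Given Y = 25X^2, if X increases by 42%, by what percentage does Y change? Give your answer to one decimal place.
101.6%

For Y = 25X^2:
If X → X(1 + 0.42)
Then Y → Y · (1 + 0.42)^2
     = Y · 2.0164

Percentage change = ((1 + 0.42)^2 − 1) × 100% ≈ 101.6%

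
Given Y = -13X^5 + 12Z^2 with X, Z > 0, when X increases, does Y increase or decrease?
Y decreases

Taking the partial derivative:
∂Y/∂X = -65X^4

∂Y/∂X = -65X^4 < 0 (assuming positive values)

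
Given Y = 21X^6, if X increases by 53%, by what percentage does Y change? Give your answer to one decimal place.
1182.8%

For Y = 21X^6:
If X → X(1 + 0.53)
Then Y → Y · (1 + 0.53)^6
     ≈ Y · 12.8277

Percentage change = ((1 + 0.53)^6 − 1) × 100% ≈ 1182.8%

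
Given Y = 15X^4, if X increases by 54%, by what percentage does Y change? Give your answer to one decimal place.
462.4%

For Y = 15X^4:
If X → X(1 + 0.54)
Then Y → Y · (1 + 0.54)^4
     ≈ Y · 5.6245

Percentage change = ((1 + 0.54)^4 − 1) × 100% ≈ 462.4%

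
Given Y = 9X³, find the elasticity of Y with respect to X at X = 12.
Elasticity = 3

Elasticity = (dY/dX) · (X/Y)

dY/dX = 27·X²
At X = 12: dY/dX = 3888, Y = 15552

Elasticity = 3888 · (12 / 15552) = 3

Interpretation: for a small percentage change in X, the percentage change in Y is approximately 3.00 times as large.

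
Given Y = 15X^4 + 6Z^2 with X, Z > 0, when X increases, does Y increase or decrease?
Y increases

Taking the partial derivative:
∂Y/∂X = 60X^3

∂Y/∂X = 60X^3 > 0 (assuming positive values)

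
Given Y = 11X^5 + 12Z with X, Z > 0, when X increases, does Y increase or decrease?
Y increases

Taking the partial derivative:
∂Y/∂X = 55X^4

∂Y/∂X = 55X^4 > 0 (assuming positive values)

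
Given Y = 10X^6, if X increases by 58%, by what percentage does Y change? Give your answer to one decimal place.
1455.8%

For Y = 10X^6:
If X → X(1 + 0.58)
Then Y → Y · (1 + 0.58)^6
     ≈ Y · 15.5576

Percentage change = ((1 + 0.58)^6 − 1) × 100% ≈ 1455.8%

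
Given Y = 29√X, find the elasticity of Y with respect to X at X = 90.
Elasticity = 1/2

Elasticity = (dY/dX) · (X/Y)

dY/dX = 29/(2·√X)
At X = 90: dY/dX = 29·√10/60, Y = 87·√10

Elasticity = (29·√10/60) · (90 / (87·√10)) = 1/2

Interpretation: for a small percentage change in X, the percentage change in Y is approximately 0.50 times as large.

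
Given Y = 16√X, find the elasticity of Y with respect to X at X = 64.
Elasticity = 1/2

Elasticity = (dY/dX) · (X/Y)

dY/dX = 8/√X
At X = 64: dY/dX = 1, Y = 128

Elasticity = 1 · (64 / 128) = 1/2

Interpretation: for a small percentage change in X, the percentage change in Y is approximately 0.50 times as large.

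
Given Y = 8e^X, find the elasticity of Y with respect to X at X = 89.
Elasticity = 89

Elasticity = (dY/dX) · (X/Y)

dY/dX = 8·e^X
At X = 89: dY/dX = 8·e^89, Y = 8·e^89

Elasticity = (8·e^89) · (89 / (8·e^89)) = 89

Interpretation: for a small percentage change in X, the percentage change in Y is approximately 89.00 times as large.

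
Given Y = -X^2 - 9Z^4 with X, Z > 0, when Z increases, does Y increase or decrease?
Y decreases

Taking the partial derivative:
∂Y/∂Z = -36Z^3

∂Y/∂Z = -36Z^3 < 0 (assuming positive values)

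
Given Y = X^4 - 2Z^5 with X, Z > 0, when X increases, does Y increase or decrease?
Y increases

Taking the partial derivative:
∂Y/∂X = 4X^3

∂Y/∂X = 4X^3 > 0 (assuming positive values)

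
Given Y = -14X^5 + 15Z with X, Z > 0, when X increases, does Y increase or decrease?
Y decreases

Taking the partial derivative:
∂Y/∂X = -70X^4

∂Y/∂X = -70X^4 < 0 (assuming positive values)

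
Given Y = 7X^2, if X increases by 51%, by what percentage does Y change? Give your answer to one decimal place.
128.0%

For Y = 7X^2:
If X → X(1 + 0.51)
Then Y → Y · (1 + 0.51)^2
     = Y · 2.2801

Percentage change = ((1 + 0.51)^2 − 1) × 100% ≈ 128.0%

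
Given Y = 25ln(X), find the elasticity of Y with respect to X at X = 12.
Elasticity = 1/ln(12) ≈ 0.4024

Elasticity = (dY/dX) · (X/Y)

dY/dX = 25/X
At X = 12: dY/dX = 25/12, Y = 25·ln(12)

Elasticity = (25/12) · (12 / (25·ln(12))) = 1/ln(12) ≈ 0.4024

Interpretation: for a small percentage change in X, the percentage change in Y is approximately 0.40 times as large.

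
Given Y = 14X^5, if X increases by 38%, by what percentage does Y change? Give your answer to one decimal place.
400.5%

For Y = 14X^5:
If X → X(1 + 0.38)
Then Y → Y · (1 + 0.38)^5
     ≈ Y · 5.0049

Percentage change = ((1 + 0.38)^5 − 1) × 100% ≈ 400.5%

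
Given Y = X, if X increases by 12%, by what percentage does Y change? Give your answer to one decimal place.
12.0%

For Y = X:
If X → X(1 + 0.12)
Then Y → Y · (1 + 0.12)^1
     = Y · 1.1200

Percentage change = ((1 + 0.12)^1 − 1) × 100% = 12.0%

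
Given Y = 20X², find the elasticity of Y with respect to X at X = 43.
Elasticity = 2

Elasticity = (dY/dX) · (X/Y)

dY/dX = 40·X
At X = 43: dY/dX = 1720, Y = 36980

Elasticity = 1720 · (43 / 36980) = 2

Interpretation: for a small percentage change in X, the percentage change in Y is approximately 2.00 times as large.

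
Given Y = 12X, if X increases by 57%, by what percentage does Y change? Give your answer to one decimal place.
57.0%

For Y = 12X:
If X → X(1 + 0.57)
Then Y → Y · (1 + 0.57)^1
     = Y · 1.5700

Percentage change = ((1 + 0.57)^1 − 1) × 100% = 57.0%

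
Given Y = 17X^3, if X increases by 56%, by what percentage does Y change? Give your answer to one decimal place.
279.6%

For Y = 17X^3:
If X → X(1 + 0.56)
Then Y → Y · (1 + 0.56)^3
     ≈ Y · 3.7964

Percentage change = ((1 + 0.56)^3 − 1) × 100% ≈ 279.6%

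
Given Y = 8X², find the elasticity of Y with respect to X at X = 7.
Elasticity = 2

Elasticity = (dY/dX) · (X/Y)

dY/dX = 16·X
At X = 7: dY/dX = 112, Y = 392

Elasticity = 112 · (7 / 392) = 2

Interpretation: for a small percentage change in X, the percentage change in Y is approximately 2.00 times as large.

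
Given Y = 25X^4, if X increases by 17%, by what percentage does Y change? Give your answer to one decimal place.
87.4%

For Y = 25X^4:
If X → X(1 + 0.17)
Then Y → Y · (1 + 0.17)^4
     ≈ Y · 1.8739

Percentage change = ((1 + 0.17)^4 − 1) × 100% ≈ 87.4%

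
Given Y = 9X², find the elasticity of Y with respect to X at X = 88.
Elasticity = 2

Elasticity = (dY/dX) · (X/Y)

dY/dX = 18·X
At X = 88: dY/dX = 1584, Y = 69696

Elasticity = 1584 · (88 / 69696) = 2

Interpretation: for a small percentage change in X, the percentage change in Y is approximately 2.00 times as large.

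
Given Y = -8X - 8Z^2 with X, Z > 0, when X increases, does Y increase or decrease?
Y decreases

Taking the partial derivative:
∂Y/∂X = -8

∂Y/∂X = -8 < 0 (assuming positive values)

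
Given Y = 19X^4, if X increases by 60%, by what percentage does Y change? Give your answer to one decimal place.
555.4%

For Y = 19X^4:
If X → X(1 + 0.6)
Then Y → Y · (1 + 0.6)^4
     = Y · 6.5536

Percentage change = ((1 + 0.6)^4 − 1) × 100% ≈ 555.4%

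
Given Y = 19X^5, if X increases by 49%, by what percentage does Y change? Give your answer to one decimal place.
634.4%

For Y = 19X^5:
If X → X(1 + 0.49)
Then Y → Y · (1 + 0.49)^5
     ≈ Y · 7.3440

Percentage change = ((1 + 0.49)^5 − 1) × 100% ≈ 634.4%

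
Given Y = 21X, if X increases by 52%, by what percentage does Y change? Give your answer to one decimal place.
52.0%

For Y = 21X:
If X → X(1 + 0.52)
Then Y → Y · (1 + 0.52)^1
     = Y · 1.5200

Percentage change = ((1 + 0.52)^1 − 1) × 100% = 52.0%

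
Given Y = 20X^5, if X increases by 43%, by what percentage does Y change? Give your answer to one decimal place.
498.0%

For Y = 20X^5:
If X → X(1 + 0.43)
Then Y → Y · (1 + 0.43)^5
     ≈ Y · 5.9797

Percentage change = ((1 + 0.43)^5 − 1) × 100% ≈ 498.0%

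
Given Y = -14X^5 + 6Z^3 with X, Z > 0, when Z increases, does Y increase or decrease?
Y increases

Taking the partial derivative:
∂Y/∂Z = 18Z^2

∂Y/∂Z = 18Z^2 > 0 (assuming positive values)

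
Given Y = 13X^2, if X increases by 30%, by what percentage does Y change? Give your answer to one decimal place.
69.0%

For Y = 13X^2:
If X → X(1 + 0.3)
Then Y → Y · (1 + 0.3)^2
     = Y · 1.6900

Percentage change = ((1 + 0.3)^2 − 1) × 100% = 69.0%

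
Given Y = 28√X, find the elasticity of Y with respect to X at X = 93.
Elasticity = 1/2

Elasticity = (dY/dX) · (X/Y)

dY/dX = 14/√X
At X = 93: dY/dX = 14·√93/93, Y = 28·√93

Elasticity = (14·√93/93) · (93 / (28·√93)) = 1/2

Interpretation: for a small percentage change in X, the percentage change in Y is approximately 0.50 times as large.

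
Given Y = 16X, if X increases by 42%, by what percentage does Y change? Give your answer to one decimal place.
42.0%

For Y = 16X:
If X → X(1 + 0.42)
Then Y → Y · (1 + 0.42)^1
     = Y · 1.4200

Percentage change = ((1 + 0.42)^1 − 1) × 100% = 42.0%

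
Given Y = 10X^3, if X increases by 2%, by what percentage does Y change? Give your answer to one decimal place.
6.1%

For Y = 10X^3:
If X → X(1 + 0.02)
Then Y → Y · (1 + 0.02)^3
     ≈ Y · 1.0612

Percentage change = ((1 + 0.02)^3 − 1) × 100% ≈ 6.1%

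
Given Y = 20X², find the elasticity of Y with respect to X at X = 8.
Elasticity = 2

Elasticity = (dY/dX) · (X/Y)

dY/dX = 40·X
At X = 8: dY/dX = 320, Y = 1280

Elasticity = 320 · (8 / 1280) = 2

Interpretation: for a small percentage change in X, the percentage change in Y is approximately 2.00 times as large.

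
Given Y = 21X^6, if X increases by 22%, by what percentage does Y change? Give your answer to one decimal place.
229.7%

For Y = 21X^6:
If X → X(1 + 0.22)
Then Y → Y · (1 + 0.22)^6
     ≈ Y · 3.2973

Percentage change = ((1 + 0.22)^6 − 1) × 100% ≈ 229.7%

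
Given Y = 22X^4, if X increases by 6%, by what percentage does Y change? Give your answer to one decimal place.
26.2%

For Y = 22X^4:
If X → X(1 + 0.06)
Then Y → Y · (1 + 0.06)^4
     ≈ Y · 1.2625

Percentage change = ((1 + 0.06)^4 − 1) × 100% ≈ 26.2%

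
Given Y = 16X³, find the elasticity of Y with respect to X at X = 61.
Elasticity = 3

Elasticity = (dY/dX) · (X/Y)

dY/dX = 48·X²
At X = 61: dY/dX = 178608, Y = 3631696

Elasticity = 178608 · (61 / 3631696) = 3

Interpretation: for a small percentage change in X, the percentage change in Y is approximately 3.00 times as large.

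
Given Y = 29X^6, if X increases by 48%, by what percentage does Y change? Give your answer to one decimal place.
950.9%

For Y = 29X^6:
If X → X(1 + 0.48)
Then Y → Y · (1 + 0.48)^6
     ≈ Y · 10.5092

Percentage change = ((1 + 0.48)^6 − 1) × 100% ≈ 950.9%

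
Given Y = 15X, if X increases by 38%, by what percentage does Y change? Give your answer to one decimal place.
38.0%

For Y = 15X:
If X → X(1 + 0.38)
Then Y → Y · (1 + 0.38)^1
     = Y · 1.3800

Percentage change = ((1 + 0.38)^1 − 1) × 100% = 38.0%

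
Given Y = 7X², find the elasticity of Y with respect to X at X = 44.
Elasticity = 2

Elasticity = (dY/dX) · (X/Y)

dY/dX = 14·X
At X = 44: dY/dX = 616, Y = 13552

Elasticity = 616 · (44 / 13552) = 2

Interpretation: for a small percentage change in X, the percentage change in Y is approximately 2.00 times as large.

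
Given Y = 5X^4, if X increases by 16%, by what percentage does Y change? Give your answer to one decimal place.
81.1%

For Y = 5X^4:
If X → X(1 + 0.16)
Then Y → Y · (1 + 0.16)^4
     ≈ Y · 1.8106

Percentage change = ((1 + 0.16)^4 − 1) × 100% ≈ 81.1%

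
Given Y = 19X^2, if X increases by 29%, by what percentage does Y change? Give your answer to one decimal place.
66.4%

For Y = 19X^2:
If X → X(1 + 0.29)
Then Y → Y · (1 + 0.29)^2
     = Y · 1.6641

Percentage change = ((1 + 0.29)^2 − 1) × 100% ≈ 66.4%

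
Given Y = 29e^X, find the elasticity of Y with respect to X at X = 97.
Elasticity = 97

Elasticity = (dY/dX) · (X/Y)

dY/dX = 29·e^X
At X = 97: dY/dX = 29·e^97, Y = 29·e^97

Elasticity = (29·e^97) · (97 / (29·e^97)) = 97

Interpretation: for a small percentage change in X, the percentage change in Y is approximately 97.00 times as large.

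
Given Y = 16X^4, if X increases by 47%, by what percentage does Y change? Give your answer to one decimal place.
366.9%

For Y = 16X^4:
If X → X(1 + 0.47)
Then Y → Y · (1 + 0.47)^4
     ≈ Y · 4.6695

Percentage change = ((1 + 0.47)^4 − 1) × 100% ≈ 366.9%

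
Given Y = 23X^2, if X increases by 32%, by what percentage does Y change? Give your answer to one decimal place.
74.2%

For Y = 23X^2:
If X → X(1 + 0.32)
Then Y → Y · (1 + 0.32)^2
     = Y · 1.7424

Percentage change = ((1 + 0.32)^2 − 1) × 100% ≈ 74.2%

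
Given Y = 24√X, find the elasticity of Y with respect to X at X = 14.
Elasticity = 1/2

Elasticity = (dY/dX) · (X/Y)

dY/dX = 12/√X
At X = 14: dY/dX = 6·√14/7, Y = 24·√14

Elasticity = (6·√14/7) · (14 / (24·√14)) = 1/2

Interpretation: for a small percentage change in X, the percentage change in Y is approximately 0.50 times as large.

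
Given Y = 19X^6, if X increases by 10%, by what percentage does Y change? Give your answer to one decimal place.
77.2%

For Y = 19X^6:
If X → X(1 + 0.1)
Then Y → Y · (1 + 0.1)^6
     ≈ Y · 1.7716

Percentage change = ((1 + 0.1)^6 − 1) × 100% ≈ 77.2%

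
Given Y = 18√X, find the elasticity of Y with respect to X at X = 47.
Elasticity = 1/2

Elasticity = (dY/dX) · (X/Y)

dY/dX = 9/√X
At X = 47: dY/dX = 9·√47/47, Y = 18·√47

Elasticity = (9·√47/47) · (47 / (18·√47)) = 1/2

Interpretation: for a small percentage change in X, the percentage change in Y is approximately 0.50 times as large.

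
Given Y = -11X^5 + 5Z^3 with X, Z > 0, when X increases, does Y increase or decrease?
Y decreases

Taking the partial derivative:
∂Y/∂X = -55X^4

∂Y/∂X = -55X^4 < 0 (assuming positive values)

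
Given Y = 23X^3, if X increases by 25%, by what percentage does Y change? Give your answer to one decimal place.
95.3%

For Y = 23X^3:
If X → X(1 + 0.25)
Then Y → Y · (1 + 0.25)^3
     ≈ Y · 1.9531

Percentage change = ((1 + 0.25)^3 − 1) × 100% ≈ 95.3%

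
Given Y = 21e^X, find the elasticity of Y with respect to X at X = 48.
Elasticity = 48

Elasticity = (dY/dX) · (X/Y)

dY/dX = 21·e^X
At X = 48: dY/dX = 21·e^48, Y = 21·e^48

Elasticity = (21·e^48) · (48 / (21·e^48)) = 48

Interpretation: for a small percentage change in X, the percentage change in Y is approximately 48.00 times as large.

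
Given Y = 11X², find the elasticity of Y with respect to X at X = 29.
Elasticity = 2

Elasticity = (dY/dX) · (X/Y)

dY/dX = 22·X
At X = 29: dY/dX = 638, Y = 9251

Elasticity = 638 · (29 / 9251) = 2

Interpretation: for a small percentage change in X, the percentage change in Y is approximately 2.00 times as large.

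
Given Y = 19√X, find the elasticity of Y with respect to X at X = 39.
Elasticity = 1/2

Elasticity = (dY/dX) · (X/Y)

dY/dX = 19/(2·√X)
At X = 39: dY/dX = 19·√39/78, Y = 19·√39

Elasticity = (19·√39/78) · (39 / (19·√39)) = 1/2

Interpretation: for a small percentage change in X, the percentage change in Y is approximately 0.50 times as large.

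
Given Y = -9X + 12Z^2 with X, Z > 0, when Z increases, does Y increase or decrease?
Y increases

Taking the partial derivative:
∂Y/∂Z = 24Z

∂Y/∂Z = 24Z > 0 (assuming positive values)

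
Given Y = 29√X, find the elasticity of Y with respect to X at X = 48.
Elasticity = 1/2

Elasticity = (dY/dX) · (X/Y)

dY/dX = 29/(2·√X)
At X = 48: dY/dX = 29·√3/24, Y = 116·√3

Elasticity = (29·√3/24) · (48 / (116·√3)) = 1/2

Interpretation: for a small percentage change in X, the percentage change in Y is approximately 0.50 times as large.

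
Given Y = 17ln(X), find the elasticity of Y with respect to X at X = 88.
Elasticity = 1/ln(88) ≈ 0.2233

Elasticity = (dY/dX) · (X/Y)

dY/dX = 17/X
At X = 88: dY/dX = 17/88, Y = 17·ln(88)

Elasticity = (17/88) · (88 / (17·ln(88))) = 1/ln(88) ≈ 0.2233

Interpretation: for a small percentage change in X, the percentage change in Y is approximately 0.22 times as large.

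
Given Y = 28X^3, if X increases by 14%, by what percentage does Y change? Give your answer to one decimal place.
48.2%

For Y = 28X^3:
If X → X(1 + 0.14)
Then Y → Y · (1 + 0.14)^3
     ≈ Y · 1.4815

Percentage change = ((1 + 0.14)^3 − 1) × 100% ≈ 48.2%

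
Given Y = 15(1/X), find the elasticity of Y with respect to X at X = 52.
Elasticity = -1

Elasticity = (dY/dX) · (X/Y)

dY/dX = -15/X²
At X = 52: dY/dX = -15/2704, Y = 15/52

Elasticity = (-15/2704) · (52 / (15/52)) = -1

Interpretation: for a small percentage change in X, the percentage change in Y is approximately -1.00 times as large.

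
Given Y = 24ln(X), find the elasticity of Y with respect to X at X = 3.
Elasticity = 1/ln(3) ≈ 0.9102

Elasticity = (dY/dX) · (X/Y)

dY/dX = 24/X
At X = 3: dY/dX = 8, Y = 24·ln(3)

Elasticity = 8 · (3 / (24·ln(3))) = 1/ln(3) ≈ 0.9102

Interpretation: for a small percentage change in X, the percentage change in Y is approximately 0.91 times as large.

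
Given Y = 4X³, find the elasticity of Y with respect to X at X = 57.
Elasticity = 3

Elasticity = (dY/dX) · (X/Y)

dY/dX = 12·X²
At X = 57: dY/dX = 38988, Y = 740772

Elasticity = 38988 · (57 / 740772) = 3

Interpretation: for a small percentage change in X, the percentage change in Y is approximately 3.00 times as large.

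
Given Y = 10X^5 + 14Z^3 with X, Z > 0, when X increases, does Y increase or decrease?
Y increases

Taking the partial derivative:
∂Y/∂X = 50X^4

∂Y/∂X = 50X^4 > 0 (assuming positive values)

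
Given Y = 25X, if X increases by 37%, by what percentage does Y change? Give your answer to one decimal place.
37.0%

For Y = 25X:
If X → X(1 + 0.37)
Then Y → Y · (1 + 0.37)^1
     = Y · 1.3700

Percentage change = ((1 + 0.37)^1 − 1) × 100% = 37.0%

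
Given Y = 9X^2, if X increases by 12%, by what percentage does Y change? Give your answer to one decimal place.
25.4%

For Y = 9X^2:
If X → X(1 + 0.12)
Then Y → Y · (1 + 0.12)^2
     = Y · 1.2544

Percentage change = ((1 + 0.12)^2 − 1) × 100% ≈ 25.4%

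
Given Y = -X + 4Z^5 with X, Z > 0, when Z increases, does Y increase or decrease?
Y increases

Taking the partial derivative:
∂Y/∂Z = 20Z^4

∂Y/∂Z = 20Z^4 > 0 (assuming positive values)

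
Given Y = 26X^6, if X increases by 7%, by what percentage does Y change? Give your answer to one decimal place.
50.1%

For Y = 26X^6:
If X → X(1 + 0.07)
Then Y → Y · (1 + 0.07)^6
     ≈ Y · 1.5007

Percentage change = ((1 + 0.07)^6 − 1) × 100% ≈ 50.1%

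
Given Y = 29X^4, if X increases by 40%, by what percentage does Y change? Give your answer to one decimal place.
284.2%

For Y = 29X^4:
If X → X(1 + 0.4)
Then Y → Y · (1 + 0.4)^4
     = Y · 3.8416

Percentage change = ((1 + 0.4)^4 − 1) × 100% ≈ 284.2%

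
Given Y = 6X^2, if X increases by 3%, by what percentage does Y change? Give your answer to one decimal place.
6.1%

For Y = 6X^2:
If X → X(1 + 0.03)
Then Y → Y · (1 + 0.03)^2
     = Y · 1.0609

Percentage change = ((1 + 0.03)^2 − 1) × 100% ≈ 6.1%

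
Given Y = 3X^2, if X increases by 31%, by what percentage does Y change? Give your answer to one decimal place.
71.6%

For Y = 3X^2:
If X → X(1 + 0.31)
Then Y → Y · (1 + 0.31)^2
     = Y · 1.7161

Percentage change = ((1 + 0.31)^2 − 1) × 100% ≈ 71.6%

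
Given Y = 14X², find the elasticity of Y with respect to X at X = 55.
Elasticity = 2

Elasticity = (dY/dX) · (X/Y)

dY/dX = 28·X
At X = 55: dY/dX = 1540, Y = 42350

Elasticity = 1540 · (55 / 42350) = 2

Interpretation: for a small percentage change in X, the percentage change in Y is approximately 2.00 times as large.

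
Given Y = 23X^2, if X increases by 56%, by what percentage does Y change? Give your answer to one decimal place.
143.4%

For Y = 23X^2:
If X → X(1 + 0.56)
Then Y → Y · (1 + 0.56)^2
     = Y · 2.4336

Percentage change = ((1 + 0.56)^2 − 1) × 100% ≈ 143.4%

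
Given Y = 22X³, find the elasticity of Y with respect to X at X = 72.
Elasticity = 3

Elasticity = (dY/dX) · (X/Y)

dY/dX = 66·X²
At X = 72: dY/dX = 342144, Y = 8211456

Elasticity = 342144 · (72 / 8211456) = 3

Interpretation: for a small percentage change in X, the percentage change in Y is approximately 3.00 times as large.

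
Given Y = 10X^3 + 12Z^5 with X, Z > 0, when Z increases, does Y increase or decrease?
Y increases

Taking the partial derivative:
∂Y/∂Z = 60Z^4

∂Y/∂Z = 60Z^4 > 0 (assuming positive values)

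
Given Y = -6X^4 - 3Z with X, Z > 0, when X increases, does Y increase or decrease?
Y decreases

Taking the partial derivative:
∂Y/∂X = -24X^3

∂Y/∂X = -24X^3 < 0 (assuming positive values)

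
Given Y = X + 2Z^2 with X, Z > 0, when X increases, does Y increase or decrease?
Y increases

Taking the partial derivative:
∂Y/∂X = 1

∂Y/∂X = 1 > 0 (assuming positive values)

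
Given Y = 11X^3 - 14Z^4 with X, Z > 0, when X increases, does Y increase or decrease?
Y increases

Taking the partial derivative:
∂Y/∂X = 33X^2

∂Y/∂X = 33X^2 > 0 (assuming positive values)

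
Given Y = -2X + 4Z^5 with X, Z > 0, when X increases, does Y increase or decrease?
Y decreases

Taking the partial derivative:
∂Y/∂X = -2

∂Y/∂X = -2 < 0 (assuming positive values)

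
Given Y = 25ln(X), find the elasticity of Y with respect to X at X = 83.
Elasticity = 1/ln(83) ≈ 0.2263

Elasticity = (dY/dX) · (X/Y)

dY/dX = 25/X
At X = 83: dY/dX = 25/83, Y = 25·ln(83)

Elasticity = (25/83) · (83 / (25·ln(83))) = 1/ln(83) ≈ 0.2263

Interpretation: for a small percentage change in X, the percentage change in Y is approximately 0.23 times as large.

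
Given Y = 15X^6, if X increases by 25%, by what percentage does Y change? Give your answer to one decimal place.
281.5%

For Y = 15X^6:
If X → X(1 + 0.25)
Then Y → Y · (1 + 0.25)^6
     ≈ Y · 3.8147

Percentage change = ((1 + 0.25)^6 − 1) × 100% ≈ 281.5%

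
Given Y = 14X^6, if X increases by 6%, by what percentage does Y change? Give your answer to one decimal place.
41.9%

For Y = 14X^6:
If X → X(1 + 0.06)
Then Y → Y · (1 + 0.06)^6
     ≈ Y · 1.4185

Percentage change = ((1 + 0.06)^6 − 1) × 100% ≈ 41.9%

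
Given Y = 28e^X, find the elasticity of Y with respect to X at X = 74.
Elasticity = 74

Elasticity = (dY/dX) · (X/Y)

dY/dX = 28·e^X
At X = 74: dY/dX = 28·e^74, Y = 28·e^74

Elasticity = (28·e^74) · (74 / (28·e^74)) = 74

Interpretation: for a small percentage change in X, the percentage change in Y is approximately 74.00 times as large.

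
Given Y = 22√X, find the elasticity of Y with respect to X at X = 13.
Elasticity = 1/2

Elasticity = (dY/dX) · (X/Y)

dY/dX = 11/√X
At X = 13: dY/dX = 11·√13/13, Y = 22·√13

Elasticity = (11·√13/13) · (13 / (22·√13)) = 1/2

Interpretation: for a small percentage change in X, the percentage change in Y is approximately 0.50 times as large.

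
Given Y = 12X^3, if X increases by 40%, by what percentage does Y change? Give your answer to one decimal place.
174.4%

For Y = 12X^3:
If X → X(1 + 0.4)
Then Y → Y · (1 + 0.4)^3
     = Y · 2.7440

Percentage change = ((1 + 0.4)^3 − 1) × 100% = 174.4%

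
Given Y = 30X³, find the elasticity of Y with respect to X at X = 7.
Elasticity = 3

Elasticity = (dY/dX) · (X/Y)

dY/dX = 90·X²
At X = 7: dY/dX = 4410, Y = 10290

Elasticity = 4410 · (7 / 10290) = 3

Interpretation: for a small percentage change in X, the percentage change in Y is approximately 3.00 times as large.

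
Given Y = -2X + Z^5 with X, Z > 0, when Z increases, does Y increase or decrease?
Y increases

Taking the partial derivative:
∂Y/∂Z = 5Z^4

∂Y/∂Z = 5Z^4 > 0 (assuming positive values)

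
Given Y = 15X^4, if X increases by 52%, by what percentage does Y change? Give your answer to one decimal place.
433.8%

For Y = 15X^4:
If X → X(1 + 0.52)
Then Y → Y · (1 + 0.52)^4
     ≈ Y · 5.3379

Percentage change = ((1 + 0.52)^4 − 1) × 100% ≈ 433.8%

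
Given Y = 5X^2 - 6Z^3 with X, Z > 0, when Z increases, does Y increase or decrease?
Y decreases

Taking the partial derivative:
∂Y/∂Z = -18Z^2

∂Y/∂Z = -18Z^2 < 0 (assuming positive values)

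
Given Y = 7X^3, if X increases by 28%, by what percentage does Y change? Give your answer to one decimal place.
109.7%

For Y = 7X^3:
If X → X(1 + 0.28)
Then Y → Y · (1 + 0.28)^3
     ≈ Y · 2.0972

Percentage change = ((1 + 0.28)^3 − 1) × 100% ≈ 109.7%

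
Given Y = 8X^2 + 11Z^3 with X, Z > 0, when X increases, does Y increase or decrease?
Y increases

Taking the partial derivative:
∂Y/∂X = 16X

∂Y/∂X = 16X > 0 (assuming positive values)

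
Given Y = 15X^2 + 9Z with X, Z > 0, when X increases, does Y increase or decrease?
Y increases

Taking the partial derivative:
∂Y/∂X = 30X

∂Y/∂X = 30X > 0 (assuming positive values)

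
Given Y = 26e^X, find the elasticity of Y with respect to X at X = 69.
Elasticity = 69

Elasticity = (dY/dX) · (X/Y)

dY/dX = 26·e^X
At X = 69: dY/dX = 26·e^69, Y = 26·e^69

Elasticity = (26·e^69) · (69 / (26·e^69)) = 69

Interpretation: for a small percentage change in X, the percentage change in Y is approximately 69.00 times as large.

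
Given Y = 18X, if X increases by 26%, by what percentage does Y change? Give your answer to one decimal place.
26.0%

For Y = 18X:
If X → X(1 + 0.26)
Then Y → Y · (1 + 0.26)^1
     = Y · 1.2600

Percentage change = ((1 + 0.26)^1 − 1) × 100% = 26.0%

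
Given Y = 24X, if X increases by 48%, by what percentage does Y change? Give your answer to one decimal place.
48.0%

For Y = 24X:
If X → X(1 + 0.48)
Then Y → Y · (1 + 0.48)^1
     = Y · 1.4800

Percentage change = ((1 + 0.48)^1 − 1) × 100% = 48.0%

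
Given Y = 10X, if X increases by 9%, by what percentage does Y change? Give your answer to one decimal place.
9.0%

For Y = 10X:
If X → X(1 + 0.09)
Then Y → Y · (1 + 0.09)^1
     = Y · 1.0900

Percentage change = ((1 + 0.09)^1 − 1) × 100% = 9.0%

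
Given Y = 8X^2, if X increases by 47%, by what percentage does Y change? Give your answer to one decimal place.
116.1%

For Y = 8X^2:
If X → X(1 + 0.47)
Then Y → Y · (1 + 0.47)^2
     = Y · 2.1609

Percentage change = ((1 + 0.47)^2 − 1) × 100% ≈ 116.1%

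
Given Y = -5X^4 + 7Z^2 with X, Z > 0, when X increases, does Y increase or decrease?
Y decreases

Taking the partial derivative:
∂Y/∂X = -20X^3

∂Y/∂X = -20X^3 < 0 (assuming positive values)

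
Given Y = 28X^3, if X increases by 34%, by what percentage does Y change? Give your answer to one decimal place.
140.6%

For Y = 28X^3:
If X → X(1 + 0.34)
Then Y → Y · (1 + 0.34)^3
     ≈ Y · 2.4061

Percentage change = ((1 + 0.34)^3 − 1) × 100% ≈ 140.6%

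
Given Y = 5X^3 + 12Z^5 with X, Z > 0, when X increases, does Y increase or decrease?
Y increases

Taking the partial derivative:
∂Y/∂X = 15X^2

∂Y/∂X = 15X^2 > 0 (assuming positive values)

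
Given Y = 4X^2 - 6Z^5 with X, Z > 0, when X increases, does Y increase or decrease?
Y increases

Taking the partial derivative:
∂Y/∂X = 8X

∂Y/∂X = 8X > 0 (assuming positive values)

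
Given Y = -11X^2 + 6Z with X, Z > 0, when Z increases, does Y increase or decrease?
Y increases

Taking the partial derivative:
∂Y/∂Z = 6

∂Y/∂Z = 6 > 0 (assuming positive values)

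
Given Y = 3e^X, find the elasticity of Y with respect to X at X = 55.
Elasticity = 55

Elasticity = (dY/dX) · (X/Y)

dY/dX = 3·e^X
At X = 55: dY/dX = 3·e^55, Y = 3·e^55

Elasticity = (3·e^55) · (55 / (3·e^55)) = 55

Interpretation: for a small percentage change in X, the percentage change in Y is approximately 55.00 times as large.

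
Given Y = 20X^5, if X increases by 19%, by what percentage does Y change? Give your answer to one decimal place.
138.6%

For Y = 20X^5:
If X → X(1 + 0.19)
Then Y → Y · (1 + 0.19)^5
     ≈ Y · 2.3864

Percentage change = ((1 + 0.19)^5 − 1) × 100% ≈ 138.6%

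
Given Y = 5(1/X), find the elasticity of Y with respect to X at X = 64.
Elasticity = -1

Elasticity = (dY/dX) · (X/Y)

dY/dX = -5/X²
At X = 64: dY/dX = -5/4096, Y = 5/64

Elasticity = (-5/4096) · (64 / (5/64)) = -1

Interpretation: for a small percentage change in X, the percentage change in Y is approximately -1.00 times as large.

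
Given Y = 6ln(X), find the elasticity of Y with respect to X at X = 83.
Elasticity = 1/ln(83) ≈ 0.2263

Elasticity = (dY/dX) · (X/Y)

dY/dX = 6/X
At X = 83: dY/dX = 6/83, Y = 6·ln(83)

Elasticity = (6/83) · (83 / (6·ln(83))) = 1/ln(83) ≈ 0.2263

Interpretation: for a small percentage change in X, the percentage change in Y is approximately 0.23 times as large.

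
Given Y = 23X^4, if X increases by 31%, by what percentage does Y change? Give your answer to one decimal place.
194.5%

For Y = 23X^4:
If X → X(1 + 0.31)
Then Y → Y · (1 + 0.31)^4
     ≈ Y · 2.9450

Percentage change = ((1 + 0.31)^4 − 1) × 100% ≈ 194.5%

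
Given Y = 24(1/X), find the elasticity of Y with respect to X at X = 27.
Elasticity = -1

Elasticity = (dY/dX) · (X/Y)

dY/dX = -24/X²
At X = 27: dY/dX = -8/243, Y = 8/9

Elasticity = (-8/243) · (27 / (8/9)) = -1

Interpretation: for a small percentage change in X, the percentage change in Y is approximately -1.00 times as large.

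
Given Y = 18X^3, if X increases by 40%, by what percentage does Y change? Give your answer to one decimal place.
174.4%

For Y = 18X^3:
If X → X(1 + 0.4)
Then Y → Y · (1 + 0.4)^3
     = Y · 2.7440

Percentage change = ((1 + 0.4)^3 − 1) × 100% = 174.4%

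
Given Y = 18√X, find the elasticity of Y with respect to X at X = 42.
Elasticity = 1/2

Elasticity = (dY/dX) · (X/Y)

dY/dX = 9/√X
At X = 42: dY/dX = 3·√42/14, Y = 18·√42

Elasticity = (3·√42/14) · (42 / (18·√42)) = 1/2

Interpretation: for a small percentage change in X, the percentage change in Y is approximately 0.50 times as large.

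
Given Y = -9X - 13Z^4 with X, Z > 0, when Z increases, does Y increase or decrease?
Y decreases

Taking the partial derivative:
∂Y/∂Z = -52Z^3

∂Y/∂Z = -52Z^3 < 0 (assuming positive values)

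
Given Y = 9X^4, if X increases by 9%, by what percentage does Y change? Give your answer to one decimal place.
41.2%

For Y = 9X^4:
If X → X(1 + 0.09)
Then Y → Y · (1 + 0.09)^4
     ≈ Y · 1.4116

Percentage change = ((1 + 0.09)^4 − 1) × 100% ≈ 41.2%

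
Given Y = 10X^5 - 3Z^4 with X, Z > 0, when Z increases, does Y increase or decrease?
Y decreases

Taking the partial derivative:
∂Y/∂Z = -12Z^3

∂Y/∂Z = -12Z^3 < 0 (assuming positive values)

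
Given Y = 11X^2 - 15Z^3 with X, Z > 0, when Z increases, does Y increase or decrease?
Y decreases

Taking the partial derivative:
∂Y/∂Z = -45Z^2

∂Y/∂Z = -45Z^2 < 0 (assuming positive values)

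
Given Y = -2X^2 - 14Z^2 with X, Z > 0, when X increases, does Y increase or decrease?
Y decreases

Taking the partial derivative:
∂Y/∂X = -4X

∂Y/∂X = -4X < 0 (assuming positive values)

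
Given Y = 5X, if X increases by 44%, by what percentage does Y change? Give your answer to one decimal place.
44.0%

For Y = 5X:
If X → X(1 + 0.44)
Then Y → Y · (1 + 0.44)^1
     = Y · 1.4400

Percentage change = ((1 + 0.44)^1 − 1) × 100% = 44.0%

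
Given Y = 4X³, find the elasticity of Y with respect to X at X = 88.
Elasticity = 3

Elasticity = (dY/dX) · (X/Y)

dY/dX = 12·X²
At X = 88: dY/dX = 92928, Y = 2725888

Elasticity = 92928 · (88 / 2725888) = 3

Interpretation: for a small percentage change in X, the percentage change in Y is approximately 3.00 times as large.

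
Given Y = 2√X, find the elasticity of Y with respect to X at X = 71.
Elasticity = 1/2

Elasticity = (dY/dX) · (X/Y)

dY/dX = 1/√X
At X = 71: dY/dX = √71/71, Y = 2·√71

Elasticity = (√71/71) · (71 / (2·√71)) = 1/2

Interpretation: for a small percentage change in X, the percentage change in Y is approximately 0.50 times as large.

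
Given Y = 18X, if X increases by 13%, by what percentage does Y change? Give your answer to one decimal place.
13.0%

For Y = 18X:
If X → X(1 + 0.13)
Then Y → Y · (1 + 0.13)^1
     = Y · 1.1300

Percentage change = ((1 + 0.13)^1 − 1) × 100% = 13.0%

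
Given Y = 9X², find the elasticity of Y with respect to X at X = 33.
Elasticity = 2

Elasticity = (dY/dX) · (X/Y)

dY/dX = 18·X
At X = 33: dY/dX = 594, Y = 9801

Elasticity = 594 · (33 / 9801) = 2

Interpretation: for a small percentage change in X, the percentage change in Y is approximately 2.00 times as large.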